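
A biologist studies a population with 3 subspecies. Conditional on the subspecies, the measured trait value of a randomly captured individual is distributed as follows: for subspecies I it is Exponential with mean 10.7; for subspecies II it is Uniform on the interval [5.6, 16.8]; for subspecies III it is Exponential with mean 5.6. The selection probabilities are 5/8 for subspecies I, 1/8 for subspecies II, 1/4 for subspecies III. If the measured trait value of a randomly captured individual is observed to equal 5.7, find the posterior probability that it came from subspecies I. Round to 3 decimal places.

Likelihoods f(5.7 | ·): I: 0.0548609; II: 0.0892857; III: 0.0645301.
Posterior ∝ prior × likelihood. Numerator for I: 0.625·0.0548609 = 0.0342881.
Normalizing constant: 0.625·0.0548609 + 0.125·0.0892857 + 0.25·0.0645301 = 0.0615813.
P(I | observation) = 0.0342881 / 0.0615813 = 0.556794.

0.557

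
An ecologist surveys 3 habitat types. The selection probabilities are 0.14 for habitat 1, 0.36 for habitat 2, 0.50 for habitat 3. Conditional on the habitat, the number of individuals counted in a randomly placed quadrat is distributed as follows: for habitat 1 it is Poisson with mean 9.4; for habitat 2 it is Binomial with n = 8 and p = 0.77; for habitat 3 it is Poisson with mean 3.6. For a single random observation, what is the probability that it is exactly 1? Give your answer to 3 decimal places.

0.049

Conditional on each habitat, P(X = 1): 1: 0.000777606; 2: 0.000209737; 3: 0.0983654.
By total probability, P(X = 1) = 0.14·0.000777606 + 0.36·0.000209737 + 0.5·0.0983654 = 0.0493671.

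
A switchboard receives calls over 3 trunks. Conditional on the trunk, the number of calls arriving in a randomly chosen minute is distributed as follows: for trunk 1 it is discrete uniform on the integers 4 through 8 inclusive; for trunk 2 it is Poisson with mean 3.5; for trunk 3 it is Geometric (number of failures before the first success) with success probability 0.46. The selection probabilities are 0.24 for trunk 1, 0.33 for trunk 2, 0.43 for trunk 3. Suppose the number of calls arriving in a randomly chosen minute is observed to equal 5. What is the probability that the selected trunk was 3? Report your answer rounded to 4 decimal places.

0.0902

Likelihoods P(X=5 | ·): 1: 0.2; 2: 0.132169; 3: 0.0211216.
Posterior ∝ prior × likelihood. Numerator for 3: 0.43·0.0211216 = 0.00908228.
Normalizing constant: 0.24·0.2 + 0.33·0.132169 + 0.43·0.0211216 = 0.100698.
P(3 | observation) = 0.00908228 / 0.100698 = 0.0901934.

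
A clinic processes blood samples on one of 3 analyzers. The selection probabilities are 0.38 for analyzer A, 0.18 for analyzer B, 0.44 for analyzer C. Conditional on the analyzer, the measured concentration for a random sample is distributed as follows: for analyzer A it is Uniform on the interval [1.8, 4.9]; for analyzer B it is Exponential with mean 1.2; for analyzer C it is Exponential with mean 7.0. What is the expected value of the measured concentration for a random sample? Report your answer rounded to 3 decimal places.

4.569

Component means — A: 3.35; B: 1.2; C: 7.
E[X] = 0.38·3.35 + 0.18·1.2 + 0.44·7 = 4.569.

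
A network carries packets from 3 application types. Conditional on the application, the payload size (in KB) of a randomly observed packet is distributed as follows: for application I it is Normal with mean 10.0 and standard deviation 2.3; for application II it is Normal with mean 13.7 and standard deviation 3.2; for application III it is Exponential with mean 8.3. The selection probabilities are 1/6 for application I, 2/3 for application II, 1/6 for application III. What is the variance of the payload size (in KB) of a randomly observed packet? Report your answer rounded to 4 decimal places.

24.0314

Per component, I: μ=10, E[X²]=105.29; II: μ=13.7, E[X²]=197.93; III: μ=8.3, E[X²]=137.78.
E[X] = 0.166667·10 + 0.666667·13.7 + 0.166667·8.3 = 12.1833.
E[X²] = 0.166667·105.29 + 0.666667·197.93 + 0.166667·137.78 = 172.465.
Var(X) = E[X²] − (E[X])² = 172.465 − 148.434 = 24.0314.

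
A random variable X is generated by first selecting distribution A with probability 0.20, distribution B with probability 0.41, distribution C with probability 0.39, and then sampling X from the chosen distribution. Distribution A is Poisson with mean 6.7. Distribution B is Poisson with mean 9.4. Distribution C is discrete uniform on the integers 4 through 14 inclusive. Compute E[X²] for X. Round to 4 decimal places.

85.8896

For each component E[X²] = Var + (mean)², giving A: 51.59; B: 97.76; C: 91.
Overall E[X²] = 0.2·51.59 + 0.41·97.76 + 0.39·91 = 85.8896.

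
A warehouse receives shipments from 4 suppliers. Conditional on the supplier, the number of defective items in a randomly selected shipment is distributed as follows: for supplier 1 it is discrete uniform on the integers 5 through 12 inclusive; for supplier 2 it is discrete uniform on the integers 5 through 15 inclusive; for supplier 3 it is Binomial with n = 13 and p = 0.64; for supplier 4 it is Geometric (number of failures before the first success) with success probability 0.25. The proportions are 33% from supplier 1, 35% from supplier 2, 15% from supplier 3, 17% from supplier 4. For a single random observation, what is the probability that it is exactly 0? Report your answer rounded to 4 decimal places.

0.0425

Conditional on each supplier, P(X = 0): 1: 0; 2: 0; 3: 1.70582e-06; 4: 0.25.
By total probability, P(X = 0) = 0.33·0 + 0.35·0 + 0.15·1.70582e-06 + 0.17·0.25 = 0.0425003.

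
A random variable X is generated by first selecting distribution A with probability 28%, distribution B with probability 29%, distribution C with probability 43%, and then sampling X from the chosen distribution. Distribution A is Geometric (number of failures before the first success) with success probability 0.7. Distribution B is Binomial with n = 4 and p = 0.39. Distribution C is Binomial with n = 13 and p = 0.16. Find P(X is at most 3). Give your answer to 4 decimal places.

Conditional on each component, P(X ≤ 3): A: 0.9919; B: 0.976866; C: 0.858611.
By total probability, P(X ≤ 3) = 0.28·0.9919 + 0.29·0.976866 + 0.43·0.858611 = 0.930226.

0.9302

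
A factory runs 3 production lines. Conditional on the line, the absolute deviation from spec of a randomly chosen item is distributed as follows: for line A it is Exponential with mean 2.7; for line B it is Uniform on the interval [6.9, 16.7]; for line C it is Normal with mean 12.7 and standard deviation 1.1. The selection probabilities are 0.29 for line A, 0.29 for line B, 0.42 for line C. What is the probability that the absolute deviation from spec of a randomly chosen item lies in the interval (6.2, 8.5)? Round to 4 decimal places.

Conditional on each line, P(6.2 < X < 8.5): A: 0.0576993; B: 0.163265; C: 6.72177e-05.
By total probability, P(6.2 < X < 8.5) = 0.29·0.0576993 + 0.29·0.163265 + 0.42·6.72177e-05 = 0.064108.

0.0641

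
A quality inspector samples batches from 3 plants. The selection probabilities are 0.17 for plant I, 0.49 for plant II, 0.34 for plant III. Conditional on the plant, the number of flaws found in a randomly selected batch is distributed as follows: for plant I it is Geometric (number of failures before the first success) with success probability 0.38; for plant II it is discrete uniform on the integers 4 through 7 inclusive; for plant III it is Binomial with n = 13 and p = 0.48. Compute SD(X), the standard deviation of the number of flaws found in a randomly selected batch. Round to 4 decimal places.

Per component, I: μ=1.63158, E[X²]=6.95568; II: μ=5.5, E[X²]=31.5; III: μ=6.24, E[X²]=42.1824.
E[X] = 0.17·1.63158 + 0.49·5.5 + 0.34·6.24 = 5.09397.
E[X²] = 0.17·6.95568 + 0.49·31.5 + 0.34·42.1824 = 30.9595.
Var(X) = E[X²] − (E[X])² = 30.9595 − 25.9485 = 5.01097.
SD(X) = √5.01097 = 2.23852.

2.2385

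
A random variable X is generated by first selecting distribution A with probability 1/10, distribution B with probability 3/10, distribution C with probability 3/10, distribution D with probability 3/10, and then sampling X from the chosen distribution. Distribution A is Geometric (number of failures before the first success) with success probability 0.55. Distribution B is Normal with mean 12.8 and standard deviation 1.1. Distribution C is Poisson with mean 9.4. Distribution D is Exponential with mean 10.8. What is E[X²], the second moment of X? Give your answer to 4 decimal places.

For each component E[X²] = Var + (mean)², giving A: 2.15702; B: 165.05; C: 97.76; D: 233.28.
Overall E[X²] = 0.1·2.15702 + 0.3·165.05 + 0.3·97.76 + 0.3·233.28 = 149.043.

149.0427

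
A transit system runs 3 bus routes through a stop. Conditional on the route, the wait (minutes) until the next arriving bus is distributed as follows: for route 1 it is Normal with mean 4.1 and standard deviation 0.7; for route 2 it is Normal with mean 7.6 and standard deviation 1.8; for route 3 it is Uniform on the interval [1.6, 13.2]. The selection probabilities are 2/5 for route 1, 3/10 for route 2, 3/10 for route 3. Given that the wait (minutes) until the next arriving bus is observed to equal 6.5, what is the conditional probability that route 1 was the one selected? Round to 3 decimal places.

Likelihoods f(6.5 | ·): 1: 0.0015967; 2: 0.183883; 3: 0.0862069.
Posterior ∝ prior × likelihood. Numerator for 1: 0.4·0.0015967 = 0.000638681.
Normalizing constant: 0.4·0.0015967 + 0.3·0.183883 + 0.3·0.0862069 = 0.0816658.
P(1 | observation) = 0.000638681 / 0.0816658 = 0.00782067.

0.008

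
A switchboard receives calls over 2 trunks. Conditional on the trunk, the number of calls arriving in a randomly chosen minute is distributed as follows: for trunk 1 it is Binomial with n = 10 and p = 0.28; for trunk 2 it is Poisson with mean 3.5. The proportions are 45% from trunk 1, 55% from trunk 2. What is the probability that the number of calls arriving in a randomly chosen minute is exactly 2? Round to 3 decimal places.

Conditional on each trunk, P(X = 2): 1: 0.254794; 2: 0.184959.
By total probability, P(X = 2) = 0.45·0.254794 + 0.55·0.184959 = 0.216385.

0.216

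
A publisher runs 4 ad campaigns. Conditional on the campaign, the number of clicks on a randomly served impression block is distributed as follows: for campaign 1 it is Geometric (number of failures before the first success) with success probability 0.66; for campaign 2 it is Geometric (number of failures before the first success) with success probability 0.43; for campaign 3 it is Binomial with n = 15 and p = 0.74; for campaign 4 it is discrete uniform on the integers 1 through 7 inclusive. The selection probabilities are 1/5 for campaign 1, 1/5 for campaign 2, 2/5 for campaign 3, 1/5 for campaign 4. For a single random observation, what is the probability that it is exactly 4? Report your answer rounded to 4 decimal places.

Conditional on each campaign, P(X = 4): 1: 0.00881982; 2: 0.0453908; 3: 0.000150233; 4: 0.142857.
By total probability, P(X = 4) = 0.2·0.00881982 + 0.2·0.0453908 + 0.4·0.000150233 + 0.2·0.142857 = 0.0394736.

0.0395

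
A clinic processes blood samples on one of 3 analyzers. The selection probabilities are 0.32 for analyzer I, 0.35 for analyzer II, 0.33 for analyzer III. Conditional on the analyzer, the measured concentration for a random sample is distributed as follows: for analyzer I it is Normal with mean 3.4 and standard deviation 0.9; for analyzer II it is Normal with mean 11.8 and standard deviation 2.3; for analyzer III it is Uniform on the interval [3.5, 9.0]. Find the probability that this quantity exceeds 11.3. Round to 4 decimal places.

Conditional on each analyzer, P(X > 11.3): I: 0; II: 0.586048; III: 0.
By total probability, P(X > 11.3) = 0.32·0 + 0.35·0.586048 + 0.33·0 = 0.205117.

0.2051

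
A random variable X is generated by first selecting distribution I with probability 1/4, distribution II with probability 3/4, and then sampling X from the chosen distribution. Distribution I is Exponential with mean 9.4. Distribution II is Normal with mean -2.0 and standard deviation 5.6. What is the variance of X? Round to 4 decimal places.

69.9775

Per component, I: μ=9.4, E[X²]=176.72; II: μ=-2, E[X²]=35.36.
E[X] = 0.25·9.4 + 0.75·-2 = 0.85.
E[X²] = 0.25·176.72 + 0.75·35.36 = 70.7.
Var(X) = E[X²] − (E[X])² = 70.7 − 0.7225 = 69.9775.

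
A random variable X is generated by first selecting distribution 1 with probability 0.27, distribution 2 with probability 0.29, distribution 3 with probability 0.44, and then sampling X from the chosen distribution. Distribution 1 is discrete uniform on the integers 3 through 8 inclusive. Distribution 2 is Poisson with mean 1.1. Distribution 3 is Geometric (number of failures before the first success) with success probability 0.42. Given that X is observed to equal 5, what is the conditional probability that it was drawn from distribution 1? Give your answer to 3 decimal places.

0.770

Likelihoods P(X=5 | ·): 1: 0.166667; 2: 0.00446744; 3: 0.027567.
Posterior ∝ prior × likelihood. Numerator for 1: 0.27·0.166667 = 0.045.
Normalizing constant: 0.27·0.166667 + 0.29·0.00446744 + 0.44·0.027567 = 0.058425.
P(1 | observation) = 0.045 / 0.058425 = 0.770218.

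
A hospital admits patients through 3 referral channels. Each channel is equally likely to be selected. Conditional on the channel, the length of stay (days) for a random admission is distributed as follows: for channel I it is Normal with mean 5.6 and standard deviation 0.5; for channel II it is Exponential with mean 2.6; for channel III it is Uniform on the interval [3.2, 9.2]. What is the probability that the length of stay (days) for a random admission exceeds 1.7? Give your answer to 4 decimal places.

0.8400

Conditional on each channel, P(X > 1.7): I: 1; II: 0.520042; III: 1.
By total probability, P(X > 1.7) = 0.333333·1 + 0.333333·0.520042 + 0.333333·1 = 0.840014.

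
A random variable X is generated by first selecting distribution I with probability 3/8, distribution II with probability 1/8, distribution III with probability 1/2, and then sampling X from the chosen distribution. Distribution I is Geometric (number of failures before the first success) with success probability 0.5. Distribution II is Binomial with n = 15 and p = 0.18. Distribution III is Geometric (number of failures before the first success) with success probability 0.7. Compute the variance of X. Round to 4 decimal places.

1.8520

Per component, I: μ=1, E[X²]=3; II: μ=2.7, E[X²]=9.504; III: μ=0.428571, E[X²]=0.795918.
E[X] = 0.375·1 + 0.125·2.7 + 0.5·0.428571 = 0.926786.
E[X²] = 0.375·3 + 0.125·9.504 + 0.5·0.795918 = 2.71096.
Var(X) = E[X²] − (E[X])² = 2.71096 − 0.858932 = 1.85203.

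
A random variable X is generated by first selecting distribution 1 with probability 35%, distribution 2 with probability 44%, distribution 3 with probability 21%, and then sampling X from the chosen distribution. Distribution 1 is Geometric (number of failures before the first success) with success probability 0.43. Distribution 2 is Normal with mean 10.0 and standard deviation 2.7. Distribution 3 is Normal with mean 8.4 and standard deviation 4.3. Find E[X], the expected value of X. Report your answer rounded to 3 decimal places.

Component means — 1: 1.32558; 2: 10; 3: 8.4.
E[X] = 0.35·1.32558 + 0.44·10 + 0.21·8.4 = 6.62795.

6.628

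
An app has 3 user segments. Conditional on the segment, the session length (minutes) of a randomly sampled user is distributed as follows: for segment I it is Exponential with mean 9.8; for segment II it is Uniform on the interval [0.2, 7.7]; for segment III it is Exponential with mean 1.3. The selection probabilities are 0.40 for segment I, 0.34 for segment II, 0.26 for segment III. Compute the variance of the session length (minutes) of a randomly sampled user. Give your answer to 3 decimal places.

Per component, I: μ=9.8, E[X²]=192.08; II: μ=3.95, E[X²]=20.29; III: μ=1.3, E[X²]=3.38.
E[X] = 0.4·9.8 + 0.34·3.95 + 0.26·1.3 = 5.601.
E[X²] = 0.4·192.08 + 0.34·20.29 + 0.26·3.38 = 84.6094.
Var(X) = E[X²] − (E[X])² = 84.6094 − 31.3712 = 53.2382.

53.238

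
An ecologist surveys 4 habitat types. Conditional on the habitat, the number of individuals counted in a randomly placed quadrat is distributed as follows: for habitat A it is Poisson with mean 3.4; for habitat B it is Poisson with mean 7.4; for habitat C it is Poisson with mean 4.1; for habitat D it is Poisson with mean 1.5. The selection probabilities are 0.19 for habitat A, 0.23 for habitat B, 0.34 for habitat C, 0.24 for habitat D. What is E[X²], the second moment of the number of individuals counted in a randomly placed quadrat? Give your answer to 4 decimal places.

For each component E[X²] = Var + (mean)², giving A: 14.96; B: 62.16; C: 20.91; D: 3.75.
Overall E[X²] = 0.19·14.96 + 0.23·62.16 + 0.34·20.91 + 0.24·3.75 = 25.1486.

25.1486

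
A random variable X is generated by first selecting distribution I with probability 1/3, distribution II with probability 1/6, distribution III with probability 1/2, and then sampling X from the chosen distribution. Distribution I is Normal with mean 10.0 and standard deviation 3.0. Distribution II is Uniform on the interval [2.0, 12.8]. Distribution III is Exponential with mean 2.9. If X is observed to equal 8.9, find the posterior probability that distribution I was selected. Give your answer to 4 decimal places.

Likelihoods f(8.9 | ·): I: 0.124335; II: 0.0925926; III: 0.0160239.
Posterior ∝ prior × likelihood. Numerator for I: 0.333333·0.124335 = 0.0414451.
Normalizing constant: 0.333333·0.124335 + 0.166667·0.0925926 + 0.5·0.0160239 = 0.0648891.
P(I | observation) = 0.0414451 / 0.0648891 = 0.638706.

0.6387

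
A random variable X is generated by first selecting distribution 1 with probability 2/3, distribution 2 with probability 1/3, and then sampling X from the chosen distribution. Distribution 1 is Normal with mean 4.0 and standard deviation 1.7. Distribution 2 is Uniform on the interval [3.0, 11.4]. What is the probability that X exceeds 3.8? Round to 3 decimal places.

Conditional on each component, P(X > 3.8): 1: 0.546826; 2: 0.904762.
By total probability, P(X > 3.8) = 0.666667·0.546826 + 0.333333·0.904762 = 0.666138.

0.666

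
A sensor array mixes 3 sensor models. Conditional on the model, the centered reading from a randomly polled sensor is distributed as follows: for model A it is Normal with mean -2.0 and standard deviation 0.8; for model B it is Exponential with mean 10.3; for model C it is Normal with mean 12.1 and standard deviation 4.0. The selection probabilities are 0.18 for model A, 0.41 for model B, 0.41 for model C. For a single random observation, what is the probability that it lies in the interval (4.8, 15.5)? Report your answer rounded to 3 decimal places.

Conditional on each model, P(4.8 < X < 15.5): A: 0; B: 0.405445; C: 0.768337.
By total probability, P(4.8 < X < 15.5) = 0.18·0 + 0.41·0.405445 + 0.41·0.768337 = 0.481251.

0.481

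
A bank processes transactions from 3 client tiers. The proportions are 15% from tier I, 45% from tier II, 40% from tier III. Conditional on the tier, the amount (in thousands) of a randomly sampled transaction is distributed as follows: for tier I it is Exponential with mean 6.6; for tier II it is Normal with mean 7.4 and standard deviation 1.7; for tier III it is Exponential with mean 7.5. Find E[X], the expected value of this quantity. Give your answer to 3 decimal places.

Component means — I: 6.6; II: 7.4; III: 7.5.
E[X] = 0.15·6.6 + 0.45·7.4 + 0.4·7.5 = 7.32.

7.320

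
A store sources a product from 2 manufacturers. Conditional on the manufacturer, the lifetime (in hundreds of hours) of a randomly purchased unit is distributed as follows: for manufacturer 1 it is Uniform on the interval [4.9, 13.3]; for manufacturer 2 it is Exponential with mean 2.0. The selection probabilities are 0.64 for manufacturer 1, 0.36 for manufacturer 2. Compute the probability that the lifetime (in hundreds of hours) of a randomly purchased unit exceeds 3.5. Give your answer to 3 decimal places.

Conditional on each manufacturer, P(X > 3.5): 1: 1; 2: 0.173774.
By total probability, P(X > 3.5) = 0.64·1 + 0.36·0.173774 = 0.702559.

0.703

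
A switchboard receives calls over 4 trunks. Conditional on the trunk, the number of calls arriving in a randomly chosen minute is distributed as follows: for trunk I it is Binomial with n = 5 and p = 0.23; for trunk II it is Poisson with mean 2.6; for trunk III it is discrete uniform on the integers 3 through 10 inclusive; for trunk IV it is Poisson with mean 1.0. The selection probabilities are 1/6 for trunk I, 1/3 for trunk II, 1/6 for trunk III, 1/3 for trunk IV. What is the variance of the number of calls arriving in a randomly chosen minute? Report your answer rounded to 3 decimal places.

Per component, I: μ=1.15, E[X²]=2.208; II: μ=2.6, E[X²]=9.36; III: μ=6.5, E[X²]=47.5; IV: μ=1, E[X²]=2.
E[X] = 0.166667·1.15 + 0.333333·2.6 + 0.166667·6.5 + 0.333333·1 = 2.475.
E[X²] = 0.166667·2.208 + 0.333333·9.36 + 0.166667·47.5 + 0.333333·2 = 12.0713.
Var(X) = E[X²] − (E[X])² = 12.0713 − 6.12563 = 5.94571.

5.946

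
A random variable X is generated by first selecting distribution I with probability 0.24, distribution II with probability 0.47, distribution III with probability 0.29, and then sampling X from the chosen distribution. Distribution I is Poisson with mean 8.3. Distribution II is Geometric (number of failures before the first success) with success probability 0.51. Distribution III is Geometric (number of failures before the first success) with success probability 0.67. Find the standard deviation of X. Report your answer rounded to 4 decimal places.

Per component, I: μ=8.3, E[X²]=77.19; II: μ=0.960784, E[X²]=2.807; III: μ=0.492537, E[X²]=0.977723.
E[X] = 0.24·8.3 + 0.47·0.960784 + 0.29·0.492537 = 2.5864.
E[X²] = 0.24·77.19 + 0.47·2.807 + 0.29·0.977723 = 20.1284.
Var(X) = E[X²] − (E[X])² = 20.1284 − 6.68949 = 13.4389.
SD(X) = √13.4389 = 3.66592.

3.6659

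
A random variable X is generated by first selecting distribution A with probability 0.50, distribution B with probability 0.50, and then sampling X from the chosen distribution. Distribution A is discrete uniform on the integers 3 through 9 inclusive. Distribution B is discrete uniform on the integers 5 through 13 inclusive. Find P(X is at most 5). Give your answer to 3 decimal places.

0.270

Conditional on each component, P(X ≤ 5): A: 0.428571; B: 0.111111.
By total probability, P(X ≤ 5) = 0.5·0.428571 + 0.5·0.111111 = 0.269841.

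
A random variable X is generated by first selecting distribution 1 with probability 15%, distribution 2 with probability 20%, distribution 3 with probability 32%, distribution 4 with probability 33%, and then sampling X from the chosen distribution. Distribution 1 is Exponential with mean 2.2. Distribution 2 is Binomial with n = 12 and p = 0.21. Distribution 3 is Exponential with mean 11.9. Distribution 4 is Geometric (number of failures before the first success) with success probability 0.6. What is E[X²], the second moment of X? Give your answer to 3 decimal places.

94.264

For each component E[X²] = Var + (mean)², giving 1: 9.68; 2: 8.3412; 3: 283.22; 4: 1.55556.
Overall E[X²] = 0.15·9.68 + 0.2·8.3412 + 0.32·283.22 + 0.33·1.55556 = 94.264.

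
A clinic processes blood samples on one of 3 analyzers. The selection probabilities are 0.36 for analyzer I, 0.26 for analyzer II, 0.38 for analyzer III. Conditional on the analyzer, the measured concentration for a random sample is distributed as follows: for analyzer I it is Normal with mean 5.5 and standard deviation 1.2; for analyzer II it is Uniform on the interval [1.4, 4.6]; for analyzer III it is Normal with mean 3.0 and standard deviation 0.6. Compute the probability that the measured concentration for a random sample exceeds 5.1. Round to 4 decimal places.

Conditional on each analyzer, P(X > 5.1): I: 0.630559; II: 0; III: 0.000232629.
By total probability, P(X > 5.1) = 0.36·0.630559 + 0.26·0 + 0.38·0.000232629 = 0.22709.

0.2271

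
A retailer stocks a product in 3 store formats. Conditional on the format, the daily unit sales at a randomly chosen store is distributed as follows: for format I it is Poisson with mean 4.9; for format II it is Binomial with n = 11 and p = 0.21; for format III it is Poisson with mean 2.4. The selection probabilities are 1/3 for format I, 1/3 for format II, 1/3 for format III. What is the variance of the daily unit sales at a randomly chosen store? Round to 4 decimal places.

4.4823

Per component, I: μ=4.9, E[X²]=28.91; II: μ=2.31, E[X²]=7.161; III: μ=2.4, E[X²]=8.16.
E[X] = 0.333333·4.9 + 0.333333·2.31 + 0.333333·2.4 = 3.20333.
E[X²] = 0.333333·28.91 + 0.333333·7.161 + 0.333333·8.16 = 14.7437.
Var(X) = E[X²] − (E[X])² = 14.7437 − 10.2613 = 4.48232.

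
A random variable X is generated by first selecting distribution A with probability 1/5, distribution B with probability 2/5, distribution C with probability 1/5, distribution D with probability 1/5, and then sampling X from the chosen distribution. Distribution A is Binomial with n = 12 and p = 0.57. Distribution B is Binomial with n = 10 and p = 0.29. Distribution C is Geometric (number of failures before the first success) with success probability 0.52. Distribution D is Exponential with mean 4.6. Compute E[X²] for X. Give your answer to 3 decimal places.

23.122

For each component E[X²] = Var + (mean)², giving A: 49.7268; B: 10.469; C: 2.62722; D: 42.32.
Overall E[X²] = 0.2·49.7268 + 0.4·10.469 + 0.2·2.62722 + 0.2·42.32 = 23.1224.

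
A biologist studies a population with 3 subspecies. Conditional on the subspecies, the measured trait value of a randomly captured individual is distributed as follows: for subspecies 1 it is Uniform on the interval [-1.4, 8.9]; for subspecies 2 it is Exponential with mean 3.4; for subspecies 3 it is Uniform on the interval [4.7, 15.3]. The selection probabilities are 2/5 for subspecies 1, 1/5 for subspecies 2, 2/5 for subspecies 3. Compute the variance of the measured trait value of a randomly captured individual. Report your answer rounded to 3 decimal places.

19.338

Per component, 1: μ=3.75, E[X²]=22.9033; 2: μ=3.4, E[X²]=23.12; 3: μ=10, E[X²]=109.363.
E[X] = 0.4·3.75 + 0.2·3.4 + 0.4·10 = 6.18.
E[X²] = 0.4·22.9033 + 0.2·23.12 + 0.4·109.363 = 57.5307.
Var(X) = E[X²] − (E[X])² = 57.5307 − 38.1924 = 19.3383.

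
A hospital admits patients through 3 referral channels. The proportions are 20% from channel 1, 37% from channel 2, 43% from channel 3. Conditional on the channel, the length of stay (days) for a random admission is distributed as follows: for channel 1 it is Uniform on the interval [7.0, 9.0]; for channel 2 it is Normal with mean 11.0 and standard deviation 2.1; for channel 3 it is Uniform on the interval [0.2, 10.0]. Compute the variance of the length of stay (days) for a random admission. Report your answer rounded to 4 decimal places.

Per component, 1: μ=8, E[X²]=64.3333; 2: μ=11, E[X²]=125.41; 3: μ=5.1, E[X²]=34.0133.
E[X] = 0.2·8 + 0.37·11 + 0.43·5.1 = 7.863.
E[X²] = 0.2·64.3333 + 0.37·125.41 + 0.43·34.0133 = 73.8941.
Var(X) = E[X²] − (E[X])² = 73.8941 − 61.8268 = 12.0673.

12.0673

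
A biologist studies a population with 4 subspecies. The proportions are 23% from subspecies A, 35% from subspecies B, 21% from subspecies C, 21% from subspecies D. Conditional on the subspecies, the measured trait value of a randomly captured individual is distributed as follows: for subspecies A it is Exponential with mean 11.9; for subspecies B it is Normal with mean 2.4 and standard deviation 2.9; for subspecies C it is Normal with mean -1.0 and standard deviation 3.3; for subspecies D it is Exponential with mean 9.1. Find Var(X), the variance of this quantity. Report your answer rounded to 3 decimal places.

79.520

Per component, A: μ=11.9, E[X²]=283.22; B: μ=2.4, E[X²]=14.17; C: μ=-1, E[X²]=11.89; D: μ=9.1, E[X²]=165.62.
E[X] = 0.23·11.9 + 0.35·2.4 + 0.21·-1 + 0.21·9.1 = 5.278.
E[X²] = 0.23·283.22 + 0.35·14.17 + 0.21·11.89 + 0.21·165.62 = 107.377.
Var(X) = E[X²] − (E[X])² = 107.377 − 27.8573 = 79.5199.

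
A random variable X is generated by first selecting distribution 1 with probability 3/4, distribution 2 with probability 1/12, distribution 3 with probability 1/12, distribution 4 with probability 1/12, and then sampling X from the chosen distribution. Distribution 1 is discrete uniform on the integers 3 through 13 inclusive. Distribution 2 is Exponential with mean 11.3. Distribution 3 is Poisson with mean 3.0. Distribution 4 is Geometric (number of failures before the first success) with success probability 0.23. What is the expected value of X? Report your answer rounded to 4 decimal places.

7.4707

Component means — 1: 8; 2: 11.3; 3: 3; 4: 3.34783.
E[X] = 0.75·8 + 0.0833333·11.3 + 0.0833333·3 + 0.0833333·3.34783 = 7.47065.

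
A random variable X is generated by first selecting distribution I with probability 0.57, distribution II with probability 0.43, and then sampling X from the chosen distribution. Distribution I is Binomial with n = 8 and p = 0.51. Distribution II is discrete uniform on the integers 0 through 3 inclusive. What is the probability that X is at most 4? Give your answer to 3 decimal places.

0.780

Conditional on each component, P(X ≤ 4): I: 0.614634; II: 1.
By total probability, P(X ≤ 4) = 0.57·0.614634 + 0.43·1 = 0.780341.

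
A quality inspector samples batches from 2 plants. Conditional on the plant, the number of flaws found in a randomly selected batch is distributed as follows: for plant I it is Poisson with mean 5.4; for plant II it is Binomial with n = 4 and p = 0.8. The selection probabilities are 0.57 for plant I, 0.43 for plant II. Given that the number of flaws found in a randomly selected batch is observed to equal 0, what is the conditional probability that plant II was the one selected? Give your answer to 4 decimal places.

Likelihoods P(X=0 | ·): I: 0.00451658; II: 0.0016.
Posterior ∝ prior × likelihood. Numerator for II: 0.43·0.0016 = 0.000688.
Normalizing constant: 0.57·0.00451658 + 0.43·0.0016 = 0.00326245.
P(II | observation) = 0.000688 / 0.00326245 = 0.210884.

0.2109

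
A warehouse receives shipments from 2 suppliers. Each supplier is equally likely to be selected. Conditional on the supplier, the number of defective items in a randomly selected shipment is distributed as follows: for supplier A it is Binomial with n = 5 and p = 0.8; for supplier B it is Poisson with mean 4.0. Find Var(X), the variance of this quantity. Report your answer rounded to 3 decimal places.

Per component, A: μ=4, E[X²]=16.8; B: μ=4, E[X²]=20.
E[X] = 0.5·4 + 0.5·4 = 4.
E[X²] = 0.5·16.8 + 0.5·20 = 18.4.
Var(X) = E[X²] − (E[X])² = 18.4 − 16 = 2.4.

2.400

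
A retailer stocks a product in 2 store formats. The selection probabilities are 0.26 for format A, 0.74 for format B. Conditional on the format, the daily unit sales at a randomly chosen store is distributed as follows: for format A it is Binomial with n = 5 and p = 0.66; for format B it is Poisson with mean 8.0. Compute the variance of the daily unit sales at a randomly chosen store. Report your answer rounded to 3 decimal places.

10.462

Per component, A: μ=3.3, E[X²]=12.012; B: μ=8, E[X²]=72.
E[X] = 0.26·3.3 + 0.74·8 = 6.778.
E[X²] = 0.26·12.012 + 0.74·72 = 56.4031.
Var(X) = E[X²] − (E[X])² = 56.4031 − 45.9413 = 10.4618.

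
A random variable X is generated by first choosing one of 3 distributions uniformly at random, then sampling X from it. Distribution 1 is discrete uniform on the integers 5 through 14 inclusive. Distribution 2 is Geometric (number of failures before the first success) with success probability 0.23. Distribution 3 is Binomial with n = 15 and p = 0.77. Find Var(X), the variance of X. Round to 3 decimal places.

20.635

Per component, 1: μ=9.5, E[X²]=98.5; 2: μ=3.34783, E[X²]=25.7637; 3: μ=11.55, E[X²]=136.059.
E[X] = 0.333333·9.5 + 0.333333·3.34783 + 0.333333·11.55 = 8.13261.
E[X²] = 0.333333·98.5 + 0.333333·25.7637 + 0.333333·136.059 = 86.7742.
Var(X) = E[X²] − (E[X])² = 86.7742 − 66.1393 = 20.6349.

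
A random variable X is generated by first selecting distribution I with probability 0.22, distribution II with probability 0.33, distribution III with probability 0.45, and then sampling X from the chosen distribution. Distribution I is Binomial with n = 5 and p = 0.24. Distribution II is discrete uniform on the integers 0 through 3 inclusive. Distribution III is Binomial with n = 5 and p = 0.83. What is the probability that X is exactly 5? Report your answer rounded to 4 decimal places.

0.1774

Conditional on each component, P(X = 5): I: 0.000796262; II: 0; III: 0.393904.
By total probability, P(X = 5) = 0.22·0.000796262 + 0.33·0 + 0.45·0.393904 = 0.177432.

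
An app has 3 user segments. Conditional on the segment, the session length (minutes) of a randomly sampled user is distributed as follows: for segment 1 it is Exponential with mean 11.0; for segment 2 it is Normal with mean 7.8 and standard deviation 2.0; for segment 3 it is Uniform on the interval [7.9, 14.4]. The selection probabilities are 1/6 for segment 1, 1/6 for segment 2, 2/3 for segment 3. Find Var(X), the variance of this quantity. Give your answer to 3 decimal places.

Per component, 1: μ=11, E[X²]=242; 2: μ=7.8, E[X²]=64.84; 3: μ=11.15, E[X²]=127.843.
E[X] = 0.166667·11 + 0.166667·7.8 + 0.666667·11.15 = 10.5667.
E[X²] = 0.166667·242 + 0.166667·64.84 + 0.666667·127.843 = 136.369.
Var(X) = E[X²] − (E[X])² = 136.369 − 111.654 = 24.7144.

24.714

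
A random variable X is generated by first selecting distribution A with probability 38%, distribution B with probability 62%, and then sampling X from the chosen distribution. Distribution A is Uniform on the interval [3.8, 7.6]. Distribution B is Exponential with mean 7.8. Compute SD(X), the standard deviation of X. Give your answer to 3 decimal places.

Per component, A: μ=5.7, E[X²]=33.6933; B: μ=7.8, E[X²]=121.68.
E[X] = 0.38·5.7 + 0.62·7.8 = 7.002.
E[X²] = 0.38·33.6933 + 0.62·121.68 = 88.2451.
Var(X) = E[X²] − (E[X])² = 88.2451 − 49.028 = 39.2171.
SD(X) = √39.2171 = 6.26235.

6.262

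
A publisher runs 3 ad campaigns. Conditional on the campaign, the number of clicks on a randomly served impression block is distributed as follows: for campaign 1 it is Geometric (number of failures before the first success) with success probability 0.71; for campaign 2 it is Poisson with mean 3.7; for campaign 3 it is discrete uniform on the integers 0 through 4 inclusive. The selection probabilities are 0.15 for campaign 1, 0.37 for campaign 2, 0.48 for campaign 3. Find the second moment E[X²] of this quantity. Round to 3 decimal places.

9.426

For each component E[X²] = Var + (mean)², giving 1: 0.742115; 2: 17.39; 3: 6.
Overall E[X²] = 0.15·0.742115 + 0.37·17.39 + 0.48·6 = 9.42562.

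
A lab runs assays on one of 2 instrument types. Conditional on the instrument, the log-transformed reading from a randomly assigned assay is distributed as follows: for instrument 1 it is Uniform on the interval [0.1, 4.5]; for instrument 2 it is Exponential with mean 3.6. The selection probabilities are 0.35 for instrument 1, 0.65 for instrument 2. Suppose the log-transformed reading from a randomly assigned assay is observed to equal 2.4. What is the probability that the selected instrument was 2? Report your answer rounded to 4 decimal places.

0.5382

Likelihoods f(2.4 | ·): 1: 0.227273; 2: 0.142616.
Posterior ∝ prior × likelihood. Numerator for 2: 0.65·0.142616 = 0.0927003.
Normalizing constant: 0.35·0.227273 + 0.65·0.142616 = 0.172246.
P(2 | observation) = 0.0927003 / 0.172246 = 0.538186.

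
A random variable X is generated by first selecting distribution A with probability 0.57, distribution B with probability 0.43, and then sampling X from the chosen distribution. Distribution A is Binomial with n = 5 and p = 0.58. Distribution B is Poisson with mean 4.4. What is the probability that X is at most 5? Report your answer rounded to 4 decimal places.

Conditional on each component, P(X ≤ 5): A: 1; B: 0.719912.
By total probability, P(X ≤ 5) = 0.57·1 + 0.43·0.719912 = 0.879562.

0.8796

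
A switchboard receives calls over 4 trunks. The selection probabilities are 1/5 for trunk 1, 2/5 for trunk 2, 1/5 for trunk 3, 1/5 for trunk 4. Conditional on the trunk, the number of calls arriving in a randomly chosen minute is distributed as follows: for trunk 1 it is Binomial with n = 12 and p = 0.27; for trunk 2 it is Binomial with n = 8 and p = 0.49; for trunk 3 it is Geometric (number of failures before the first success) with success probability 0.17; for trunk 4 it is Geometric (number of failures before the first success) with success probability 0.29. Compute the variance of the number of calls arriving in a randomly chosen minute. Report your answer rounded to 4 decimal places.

Per component, 1: μ=3.24, E[X²]=12.8628; 2: μ=3.92, E[X²]=17.3656; 3: μ=4.88235, E[X²]=52.5571; 4: μ=2.44828, E[X²]=14.4364.
E[X] = 0.2·3.24 + 0.4·3.92 + 0.2·4.88235 + 0.2·2.44828 = 3.68213.
E[X²] = 0.2·12.8628 + 0.4·17.3656 + 0.2·52.5571 + 0.2·14.4364 = 22.9175.
Var(X) = E[X²] − (E[X])² = 22.9175 − 13.5581 = 9.35945.

9.3594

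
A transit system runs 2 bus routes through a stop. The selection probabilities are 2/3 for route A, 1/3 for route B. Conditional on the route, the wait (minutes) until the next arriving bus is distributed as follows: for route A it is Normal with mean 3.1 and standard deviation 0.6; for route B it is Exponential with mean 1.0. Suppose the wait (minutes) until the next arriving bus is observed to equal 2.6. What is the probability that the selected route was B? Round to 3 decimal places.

Likelihoods f(2.6 | ·): A: 0.469853; B: 0.0742736.
Posterior ∝ prior × likelihood. Numerator for B: 0.333333·0.0742736 = 0.0247579.
Normalizing constant: 0.666667·0.469853 + 0.333333·0.0742736 = 0.337993.
P(B | observation) = 0.0247579 / 0.337993 = 0.0732496.

0.073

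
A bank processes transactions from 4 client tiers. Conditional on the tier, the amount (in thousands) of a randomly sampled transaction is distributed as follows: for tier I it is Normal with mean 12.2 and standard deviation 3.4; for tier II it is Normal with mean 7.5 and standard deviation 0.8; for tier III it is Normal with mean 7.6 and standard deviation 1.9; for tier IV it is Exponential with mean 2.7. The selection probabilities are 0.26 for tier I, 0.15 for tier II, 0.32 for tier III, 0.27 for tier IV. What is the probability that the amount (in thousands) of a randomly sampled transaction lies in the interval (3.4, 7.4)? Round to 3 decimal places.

0.288

Conditional on each tier, P(3.4 < X < 7.4): I: 0.0741862; II: 0.450262; III: 0.444549; IV: 0.219342.
By total probability, P(3.4 < X < 7.4) = 0.26·0.0741862 + 0.15·0.450262 + 0.32·0.444549 + 0.27·0.219342 = 0.288306.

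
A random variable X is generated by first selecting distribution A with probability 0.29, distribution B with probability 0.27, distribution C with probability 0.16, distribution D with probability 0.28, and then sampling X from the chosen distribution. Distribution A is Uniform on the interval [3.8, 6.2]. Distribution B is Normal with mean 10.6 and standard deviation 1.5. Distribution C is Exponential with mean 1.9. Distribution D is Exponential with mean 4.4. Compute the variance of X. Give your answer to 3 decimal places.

16.132

Per component, A: μ=5, E[X²]=25.48; B: μ=10.6, E[X²]=114.61; C: μ=1.9, E[X²]=7.22; D: μ=4.4, E[X²]=38.72.
E[X] = 0.29·5 + 0.27·10.6 + 0.16·1.9 + 0.28·4.4 = 5.848.
E[X²] = 0.29·25.48 + 0.27·114.61 + 0.16·7.22 + 0.28·38.72 = 50.3307.
Var(X) = E[X²] − (E[X])² = 50.3307 − 34.1991 = 16.1316.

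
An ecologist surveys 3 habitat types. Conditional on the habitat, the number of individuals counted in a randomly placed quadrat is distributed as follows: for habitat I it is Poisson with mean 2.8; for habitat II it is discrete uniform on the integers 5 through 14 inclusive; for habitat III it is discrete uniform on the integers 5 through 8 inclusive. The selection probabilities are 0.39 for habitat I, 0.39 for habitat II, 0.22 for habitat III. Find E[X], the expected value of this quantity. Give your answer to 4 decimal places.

6.2270

Component means — I: 2.8; II: 9.5; III: 6.5.
E[X] = 0.39·2.8 + 0.39·9.5 + 0.22·6.5 = 6.227.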